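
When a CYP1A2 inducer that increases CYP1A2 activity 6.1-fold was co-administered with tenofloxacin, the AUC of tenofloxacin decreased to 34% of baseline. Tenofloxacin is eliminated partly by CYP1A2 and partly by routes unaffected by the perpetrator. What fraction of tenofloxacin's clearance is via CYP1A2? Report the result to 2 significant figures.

CL'/CL = 1 / 0.340 = 2.941
6.1·fm + (1 − fm) = 2.941
fm = (2.941 − 1) / (6.1 − 1) = 0.38

0.38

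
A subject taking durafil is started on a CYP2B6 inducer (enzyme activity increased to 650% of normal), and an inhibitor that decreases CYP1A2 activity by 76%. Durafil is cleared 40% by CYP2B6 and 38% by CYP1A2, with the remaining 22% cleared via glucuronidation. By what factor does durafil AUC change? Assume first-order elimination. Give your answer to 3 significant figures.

The CYP2B6 pathway (40% of clearance) increases to 6.5× activity: 0.4 × 6.5 = 2.6.
The CYP1A2 pathway (38% of clearance) falls to 0.24× activity: 0.38 × 0.24 = 0.0912.
Non-CYP routes (22%) are unchanged.
New clearance relative to baseline: 2.6 + 0.0912 + 0.22 = 2.9112.
Because AUC varies inversely with clearance, the combined effect is 1 / 2.9112 = 0.344.

0.344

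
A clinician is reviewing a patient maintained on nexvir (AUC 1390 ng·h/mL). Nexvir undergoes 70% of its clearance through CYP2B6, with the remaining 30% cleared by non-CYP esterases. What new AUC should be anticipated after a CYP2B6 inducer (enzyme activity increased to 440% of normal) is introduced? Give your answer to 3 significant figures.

The CYP2B6 pathway (70% of clearance) is boosted to 4.4× activity: 0.7 × 4.4 = 3.08.
Non-CYP routes (30%) are unchanged.
New clearance relative to baseline: 3.08 + 0.3 = 3.38.
New AUC = baseline ÷ relative clearance = 1390 / 3.38 = 411 ng·h/mL.

411 ng·h/mL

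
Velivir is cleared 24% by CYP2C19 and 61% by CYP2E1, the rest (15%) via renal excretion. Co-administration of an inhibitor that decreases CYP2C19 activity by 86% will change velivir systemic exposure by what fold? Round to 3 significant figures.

1.26

The CYP2C19 pathway (24% of clearance) falls to 0.14× activity: 0.24 × 0.14 = 0.0336.
CYP2E1 (61%) and the residual 15% are unaffected.
Relative clearance = 0.0336 + 0.61 + 0.15 = 0.7936.
Systemic exposure ratio = CL_old/CL_new = 1 / 0.7936 = 1.26.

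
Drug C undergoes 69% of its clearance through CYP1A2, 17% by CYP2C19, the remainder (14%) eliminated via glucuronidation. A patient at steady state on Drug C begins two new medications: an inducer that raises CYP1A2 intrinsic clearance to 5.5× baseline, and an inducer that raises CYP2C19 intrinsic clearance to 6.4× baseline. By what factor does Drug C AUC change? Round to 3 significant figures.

CYP1A2: 0.69 × 5.5 = 3.795
CYP2C19: 0.17 × 6.4 = 1.088
Other: 0.14 (unchanged)
CL_new/CL_old = 3.795 + 1.088 + 0.14 = 5.023.
Net AUC ratio = 1 / 5.023 = 0.199.

0.199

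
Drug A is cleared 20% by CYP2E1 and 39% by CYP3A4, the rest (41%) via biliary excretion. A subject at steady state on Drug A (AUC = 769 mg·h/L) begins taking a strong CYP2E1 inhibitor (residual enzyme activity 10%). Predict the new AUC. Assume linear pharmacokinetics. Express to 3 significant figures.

938 mg·h/L

The CYP2E1 pathway (20% of clearance) is reduced to 0.1× activity: 0.2 × 0.1 = 0.02.
CYP3A4 (39%) and the residual 41% are unaffected.
Relative clearance = 0.02 + 0.39 + 0.41 = 0.82.
New AUC = baseline ÷ relative clearance = 769 / 0.82 = 938 mg·h/L.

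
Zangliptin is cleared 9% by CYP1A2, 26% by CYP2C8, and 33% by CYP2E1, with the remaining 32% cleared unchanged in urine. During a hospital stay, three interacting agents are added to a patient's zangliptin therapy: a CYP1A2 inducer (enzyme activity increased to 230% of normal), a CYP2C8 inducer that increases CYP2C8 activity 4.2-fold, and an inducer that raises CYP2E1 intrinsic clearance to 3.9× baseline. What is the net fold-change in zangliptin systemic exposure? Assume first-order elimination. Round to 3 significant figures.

The CYP1A2 pathway (9% of clearance) is boosted to 2.3× activity: 0.09 × 2.3 = 0.207.
The CYP2C8 pathway (26% of clearance) increases to 4.2× activity: 0.26 × 4.2 = 1.092.
The CYP2E1 pathway (33% of clearance) increases to 3.9× activity: 0.33 × 3.9 = 1.287.
The remaining 32% of clearance is unaffected.
CL_new/CL_old = 0.207 + 1.092 + 1.287 + 0.32 = 2.906.
Systemic exposure ∝ 1/CL: fold-change = 1 / 2.906 = 0.344.

0.344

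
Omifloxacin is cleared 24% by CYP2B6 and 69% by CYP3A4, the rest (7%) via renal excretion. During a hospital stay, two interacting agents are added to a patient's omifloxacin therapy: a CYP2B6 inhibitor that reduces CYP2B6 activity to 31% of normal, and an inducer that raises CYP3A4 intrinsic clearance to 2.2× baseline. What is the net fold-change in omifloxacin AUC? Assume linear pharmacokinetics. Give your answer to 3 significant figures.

The CYP2B6 pathway (24% of clearance) drops to 0.31× activity: 0.24 × 0.31 = 0.0744.
The CYP3A4 pathway (69% of clearance) rises to 2.2× activity: 0.69 × 2.2 = 1.518.
Non-CYP routes (7%) are unchanged.
New clearance relative to baseline: 0.0744 + 1.518 + 0.07 = 1.6624.
Because AUC varies inversely with clearance, the combined effect is 1 / 1.6624 = 0.602.

0.602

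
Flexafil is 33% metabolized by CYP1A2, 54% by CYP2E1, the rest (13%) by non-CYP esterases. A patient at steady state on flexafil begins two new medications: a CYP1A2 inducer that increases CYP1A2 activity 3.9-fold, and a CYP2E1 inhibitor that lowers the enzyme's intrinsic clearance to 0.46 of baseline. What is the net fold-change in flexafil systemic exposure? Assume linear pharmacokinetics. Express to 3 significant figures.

0.600

The CYP1A2 pathway (33% of clearance) increases to 3.9× activity: 0.33 × 3.9 = 1.287.
The CYP2E1 pathway (54% of clearance) drops to 0.46× activity: 0.54 × 0.46 = 0.2484.
Non-CYP routes (13%) are unchanged.
CL_new/CL_old = 1.287 + 0.2484 + 0.13 = 1.6654.
Systemic exposure ∝ 1/CL: fold-change = 1 / 1.6654 = 0.600.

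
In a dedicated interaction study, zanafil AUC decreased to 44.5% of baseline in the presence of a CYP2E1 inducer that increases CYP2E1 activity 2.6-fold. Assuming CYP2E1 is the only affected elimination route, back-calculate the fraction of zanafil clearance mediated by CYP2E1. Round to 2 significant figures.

Write x for the fraction cleared via CYP2E1. The observed AUC change means clearance rose to 1/0.445 = 2.247 of baseline.
Setting x·2.6 + (1 − x) = 2.247 and solving: x = (2.247 − 1)/(2.6 − 1) = 0.78.

0.78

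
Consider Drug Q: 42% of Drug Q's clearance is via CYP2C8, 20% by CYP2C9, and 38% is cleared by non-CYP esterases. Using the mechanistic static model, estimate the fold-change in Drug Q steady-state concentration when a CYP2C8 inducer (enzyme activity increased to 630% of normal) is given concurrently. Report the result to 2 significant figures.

0.31

The CYP2C8 pathway (42% of clearance) rises to 6.3× activity: 0.42 × 6.3 = 2.646.
CYP2C9 (20%) and the residual 38% are unaffected.
CL_new/CL_old = 2.646 + 0.2 + 0.38 = 3.226.
Steady-state concentration ratio = CL_old/CL_new = 1 / 3.226 = 0.31.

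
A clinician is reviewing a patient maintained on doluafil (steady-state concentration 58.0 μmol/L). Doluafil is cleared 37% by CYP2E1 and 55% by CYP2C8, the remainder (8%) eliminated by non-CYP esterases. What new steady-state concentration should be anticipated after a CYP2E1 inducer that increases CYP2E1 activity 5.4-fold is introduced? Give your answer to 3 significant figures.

CYP2E1: 0.37 × 5.4 = 1.998
CYP2C8: 0.55 (unchanged)
Other: 0.08 (unchanged)
CL_new/CL_old = 1.998 + 0.55 + 0.08 = 2.628.
With dosing unchanged, steady-state concentration scales as 1/CL: 58.0 / 2.628 = 22.1 μmol/L.

22.1 μmol/L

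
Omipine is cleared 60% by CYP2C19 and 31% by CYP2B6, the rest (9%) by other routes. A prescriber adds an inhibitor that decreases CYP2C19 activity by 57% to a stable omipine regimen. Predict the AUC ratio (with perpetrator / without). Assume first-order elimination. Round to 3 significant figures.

The CYP2C19 pathway (60% of clearance) drops to 0.43× activity: 0.6 × 0.43 = 0.258.
CYP2B6 (31%) and the residual 9% are unaffected.
CL_new/CL_old = 0.258 + 0.31 + 0.09 = 0.658.
AUC ratio = CL_old/CL_new = 1 / 0.658 = 1.52.

1.52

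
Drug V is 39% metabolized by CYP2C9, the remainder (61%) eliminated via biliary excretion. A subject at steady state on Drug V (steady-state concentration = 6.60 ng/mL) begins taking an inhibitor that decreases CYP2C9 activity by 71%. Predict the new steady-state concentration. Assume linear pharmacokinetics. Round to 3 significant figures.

The CYP2C9 pathway (39% of clearance) drops to 0.29× activity: 0.39 × 0.29 = 0.1131.
Non-CYP routes (61%) are unchanged.
Relative clearance = 0.1131 + 0.61 = 0.7231.
Steady-state concentration ∝ 1/CL, so new value = 6.60 / 0.7231 = 9.13 ng/mL.

9.13 ng/mL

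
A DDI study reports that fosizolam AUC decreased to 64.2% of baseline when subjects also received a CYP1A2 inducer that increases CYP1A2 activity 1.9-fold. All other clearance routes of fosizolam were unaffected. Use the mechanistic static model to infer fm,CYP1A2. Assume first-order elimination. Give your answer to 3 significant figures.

Write x for the fraction cleared via CYP1A2. The observed AUC change means clearance rose to 1/0.642 = 1.558 of baseline.
Setting x·1.9 + (1 − x) = 1.558 and solving: x = (1.558 − 1)/(1.9 − 1) = 0.620.

0.620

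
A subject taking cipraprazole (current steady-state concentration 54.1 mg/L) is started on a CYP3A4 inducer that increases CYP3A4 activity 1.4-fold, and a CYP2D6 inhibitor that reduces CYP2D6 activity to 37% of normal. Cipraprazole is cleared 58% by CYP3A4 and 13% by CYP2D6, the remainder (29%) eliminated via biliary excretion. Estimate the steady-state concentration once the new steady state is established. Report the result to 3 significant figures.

47.0 mg/L

CYP3A4: 0.58 × 1.4 = 0.812
CYP2D6: 0.13 × 0.37 = 0.0481
Other: 0.29 (unchanged)
CL_new/CL_old = 0.812 + 0.0481 + 0.29 = 1.1501.
New steady-state concentration = 54.1 / 1.1501 = 47.0 mg/L (concentration scales inversely with clearance).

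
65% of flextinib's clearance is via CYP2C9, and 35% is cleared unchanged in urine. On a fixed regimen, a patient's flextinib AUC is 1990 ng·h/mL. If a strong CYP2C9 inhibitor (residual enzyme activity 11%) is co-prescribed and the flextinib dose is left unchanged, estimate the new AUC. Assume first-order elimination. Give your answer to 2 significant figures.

4.7 × 10³ ng·h/mL

CYP2C9: 0.65 × 0.11 = 0.0715
Other: 0.35 (unchanged)
New clearance relative to baseline: 0.0715 + 0.35 = 0.4215.
With dosing unchanged, AUC scales as 1/CL: 1990 / 0.4215 = 4.7 × 10³ ng·h/mL.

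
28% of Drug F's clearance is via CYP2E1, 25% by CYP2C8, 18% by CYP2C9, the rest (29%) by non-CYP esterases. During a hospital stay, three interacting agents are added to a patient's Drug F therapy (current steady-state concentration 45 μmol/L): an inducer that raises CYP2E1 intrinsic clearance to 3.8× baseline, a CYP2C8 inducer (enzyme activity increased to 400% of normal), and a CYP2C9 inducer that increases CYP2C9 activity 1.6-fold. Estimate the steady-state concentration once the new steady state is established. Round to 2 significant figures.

CYP2E1: 0.28 × 3.8 = 1.064
CYP2C8: 0.25 × 4 = 1
CYP2C9: 0.18 × 1.6 = 0.288
Other: 0.29 (unchanged)
CL_new/CL_old = 1.064 + 1 + 0.288 + 0.29 = 2.642.
Dividing the baseline by the relative clearance: 45 / 2.642 = 17 μmol/L.

17 μmol/L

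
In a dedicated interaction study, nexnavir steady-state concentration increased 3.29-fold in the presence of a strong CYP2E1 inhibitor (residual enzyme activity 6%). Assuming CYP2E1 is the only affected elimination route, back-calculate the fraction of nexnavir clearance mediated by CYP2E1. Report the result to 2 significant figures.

Let x = fm,CYP2E1. Because steady-state concentration ∝ 1/CL, relative clearance fell to 1/3.29 = 0.304.
Only the CYP2E1 route changed, so 0.304 = x·0.06 + (1 − x), giving x = 0.74.

0.74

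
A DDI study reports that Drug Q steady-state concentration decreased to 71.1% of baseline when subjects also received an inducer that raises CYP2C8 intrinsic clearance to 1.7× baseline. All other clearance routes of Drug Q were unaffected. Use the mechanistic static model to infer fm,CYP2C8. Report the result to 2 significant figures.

CL'/CL = 1 / 0.711 = 1.406
1.7·fm + (1 − fm) = 1.406
fm = (1.406 − 1) / (1.7 − 1) = 0.58

0.58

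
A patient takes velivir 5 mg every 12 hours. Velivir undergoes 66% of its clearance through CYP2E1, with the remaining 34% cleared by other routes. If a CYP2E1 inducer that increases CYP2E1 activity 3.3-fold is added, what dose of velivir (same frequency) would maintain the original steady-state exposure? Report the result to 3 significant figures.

The CYP2E1 pathway (66% of clearance) is boosted to 3.3× activity: 0.66 × 3.3 = 2.178.
Non-CYP routes (34%) are unchanged.
New clearance relative to baseline: 2.178 + 0.34 = 2.518.
Exposure is unchanged when dose changes in proportion to clearance. New dose = 5 mg × 2.518 = 12.6 mg.

12.6 mg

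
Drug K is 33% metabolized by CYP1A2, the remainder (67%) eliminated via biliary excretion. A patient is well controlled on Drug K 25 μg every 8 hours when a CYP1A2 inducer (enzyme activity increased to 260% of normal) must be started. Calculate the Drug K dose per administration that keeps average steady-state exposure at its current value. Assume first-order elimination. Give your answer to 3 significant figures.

The CYP1A2 pathway (33% of clearance) increases to 2.6× activity: 0.33 × 2.6 = 0.858.
The remaining 67% of clearance is unaffected.
CL_new/CL_old = 0.858 + 0.67 = 1.528.
Exposure is unchanged when dose changes in proportion to clearance. New dose = 25 μg × 1.528 = 38.2 μg.

38.2 μg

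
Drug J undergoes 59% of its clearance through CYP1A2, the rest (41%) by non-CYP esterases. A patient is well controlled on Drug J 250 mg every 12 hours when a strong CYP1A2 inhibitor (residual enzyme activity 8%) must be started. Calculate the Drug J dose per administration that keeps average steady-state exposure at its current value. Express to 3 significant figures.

The CYP1A2 pathway (59% of clearance) drops to 0.08× activity: 0.59 × 0.08 = 0.0472.
Non-CYP routes (41%) are unchanged.
CL_new/CL_old = 0.0472 + 0.41 = 0.4572.
Css,avg = (dose rate)/CL, so holding Css fixed requires dose ∝ CL: 250 × 0.4572 = 114 mg.

114 mg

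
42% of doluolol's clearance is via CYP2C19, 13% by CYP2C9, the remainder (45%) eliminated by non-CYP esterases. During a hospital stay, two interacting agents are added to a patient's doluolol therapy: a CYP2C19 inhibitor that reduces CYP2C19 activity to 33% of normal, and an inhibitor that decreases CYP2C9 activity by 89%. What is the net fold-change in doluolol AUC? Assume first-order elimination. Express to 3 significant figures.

1.66

The CYP2C19 pathway (42% of clearance) is reduced to 0.33× activity: 0.42 × 0.33 = 0.1386.
The CYP2C9 pathway (13% of clearance) is reduced to 0.11× activity: 0.13 × 0.11 = 0.0143.
Non-CYP routes (45%) are unchanged.
New clearance relative to baseline: 0.1386 + 0.0143 + 0.45 = 0.6029.
Net AUC ratio = 1 / 0.6029 = 1.66.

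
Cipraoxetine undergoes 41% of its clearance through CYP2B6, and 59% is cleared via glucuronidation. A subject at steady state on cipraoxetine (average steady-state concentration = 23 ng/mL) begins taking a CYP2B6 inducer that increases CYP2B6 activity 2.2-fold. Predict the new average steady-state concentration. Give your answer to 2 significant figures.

15 ng/mL

The CYP2B6 pathway (41% of clearance) is boosted to 2.2× activity: 0.41 × 2.2 = 0.902.
Non-CYP routes (59%) are unchanged.
Relative clearance = 0.902 + 0.59 = 1.492.
With dosing unchanged, average steady-state concentration scales as 1/CL: 23 / 1.492 = 15 ng/mL.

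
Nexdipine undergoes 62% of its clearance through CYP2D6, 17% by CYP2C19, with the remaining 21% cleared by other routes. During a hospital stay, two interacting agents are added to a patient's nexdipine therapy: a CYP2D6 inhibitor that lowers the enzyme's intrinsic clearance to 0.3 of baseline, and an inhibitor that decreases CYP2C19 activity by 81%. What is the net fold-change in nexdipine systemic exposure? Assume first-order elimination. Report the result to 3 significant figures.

The CYP2D6 pathway (62% of clearance) drops to 0.3× activity: 0.62 × 0.3 = 0.186.
The CYP2C19 pathway (17% of clearance) falls to 0.19× activity: 0.17 × 0.19 = 0.0323.
The remaining 21% of clearance is unaffected.
Relative clearance = 0.186 + 0.0323 + 0.21 = 0.4283.
Because systemic exposure varies inversely with clearance, the combined effect is 1 / 0.4283 = 2.33.

2.33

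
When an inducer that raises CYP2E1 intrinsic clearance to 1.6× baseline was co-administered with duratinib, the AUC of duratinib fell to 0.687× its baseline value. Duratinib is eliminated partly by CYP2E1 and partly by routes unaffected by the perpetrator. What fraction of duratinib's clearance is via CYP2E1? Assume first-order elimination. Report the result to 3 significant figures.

0.759

Let fm be the CYP2E1 fraction. New clearance relative to baseline = fm × 1.6 + (1 − fm).
AUC ratio = 1 / (new CL fraction), so new CL fraction = 1 / 0.687 = 1.456.
fm × 1.6 + 1 − fm = 1.456  ⇒  fm × (1.6 − 1) = 0.4556  ⇒  fm = 0.759.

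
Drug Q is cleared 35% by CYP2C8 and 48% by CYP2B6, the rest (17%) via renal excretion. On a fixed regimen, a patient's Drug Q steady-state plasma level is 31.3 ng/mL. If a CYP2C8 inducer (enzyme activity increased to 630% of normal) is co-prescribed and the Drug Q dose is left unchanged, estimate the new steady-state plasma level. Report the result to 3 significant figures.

The CYP2C8 pathway (35% of clearance) rises to 6.3× activity: 0.35 × 6.3 = 2.205.
CYP2B6 (48%) and the residual 17% are unaffected.
CL_new/CL_old = 2.205 + 0.48 + 0.17 = 2.855.
Steady-state plasma level ∝ 1/CL, so new value = 31.3 / 2.855 = 11.0 ng/mL.

11.0 ng/mL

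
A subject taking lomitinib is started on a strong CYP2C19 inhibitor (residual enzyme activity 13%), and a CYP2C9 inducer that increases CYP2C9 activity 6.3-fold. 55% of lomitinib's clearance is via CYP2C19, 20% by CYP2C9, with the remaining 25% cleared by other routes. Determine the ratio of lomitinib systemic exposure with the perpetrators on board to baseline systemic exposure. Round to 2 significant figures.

0.63

The CYP2C19 pathway (55% of clearance) is reduced to 0.13× activity: 0.55 × 0.13 = 0.0715.
The CYP2C9 pathway (20% of clearance) rises to 6.3× activity: 0.2 × 6.3 = 1.26.
The remaining 25% of clearance is unaffected.
CL_new/CL_old = 0.0715 + 1.26 + 0.25 = 1.5815.
Because systemic exposure varies inversely with clearance, the combined effect is 1 / 1.5815 = 0.63.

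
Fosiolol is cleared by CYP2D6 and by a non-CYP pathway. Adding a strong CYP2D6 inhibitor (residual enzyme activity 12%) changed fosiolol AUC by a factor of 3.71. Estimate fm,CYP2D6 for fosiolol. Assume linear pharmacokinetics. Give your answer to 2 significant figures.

Call the CYP2D6 fraction fm. After the interaction, CL_new/CL_old = fm × 0.12 + (1 − fm).
AUC ratio = 1 / (new CL fraction), so new CL fraction = 1 / 3.71 = 0.2695.
fm × 0.12 + 1 − fm = 0.2695  ⇒  fm × (0.12 − 1) = −0.7305  ⇒  fm = 0.83.

0.83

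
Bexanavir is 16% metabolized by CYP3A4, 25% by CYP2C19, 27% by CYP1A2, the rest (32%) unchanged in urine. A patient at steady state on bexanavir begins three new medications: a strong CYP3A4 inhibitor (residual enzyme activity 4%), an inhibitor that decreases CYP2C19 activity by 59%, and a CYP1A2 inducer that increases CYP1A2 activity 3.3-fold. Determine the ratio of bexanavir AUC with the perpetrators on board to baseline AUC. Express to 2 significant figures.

CYP3A4: 0.16 × 0.04 = 0.0064
CYP2C19: 0.25 × 0.41 = 0.1025
CYP1A2: 0.27 × 3.3 = 0.891
Other: 0.32 (unchanged)
New clearance relative to baseline: 0.0064 + 0.1025 + 0.891 + 0.32 = 1.3199.
AUC ∝ 1/CL: fold-change = 1 / 1.3199 = 0.76.

0.76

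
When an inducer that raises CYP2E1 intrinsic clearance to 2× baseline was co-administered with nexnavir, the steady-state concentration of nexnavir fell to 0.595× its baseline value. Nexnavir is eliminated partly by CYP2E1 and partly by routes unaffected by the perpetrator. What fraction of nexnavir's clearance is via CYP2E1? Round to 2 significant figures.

CL'/CL = 1 / 0.595 = 1.681
2·fm + (1 − fm) = 1.681
fm = (1.681 − 1) / (2 − 1) = 0.68

0.68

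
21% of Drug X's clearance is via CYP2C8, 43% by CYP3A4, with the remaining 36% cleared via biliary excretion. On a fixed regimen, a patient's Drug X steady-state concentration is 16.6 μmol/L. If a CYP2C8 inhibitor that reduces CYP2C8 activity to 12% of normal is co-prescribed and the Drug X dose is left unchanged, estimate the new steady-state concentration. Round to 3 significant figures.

20.4 μmol/L

The CYP2C8 pathway (21% of clearance) drops to 0.12× activity: 0.21 × 0.12 = 0.0252.
CYP3A4 (43%) and the residual 36% are unaffected.
Relative clearance = 0.0252 + 0.43 + 0.36 = 0.8152.
Steady-state concentration ∝ 1/CL, so new value = 16.6 / 0.8152 = 20.4 μmol/L.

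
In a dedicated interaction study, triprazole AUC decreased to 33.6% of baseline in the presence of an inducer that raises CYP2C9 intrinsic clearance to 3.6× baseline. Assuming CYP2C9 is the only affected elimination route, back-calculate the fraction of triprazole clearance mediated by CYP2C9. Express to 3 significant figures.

Let fm be the CYP2C9 fraction. New clearance relative to baseline = fm × 3.6 + (1 − fm).
AUC ratio = 1 / (new CL fraction), so new CL fraction = 1 / 0.336 = 2.976.
fm × 3.6 + 1 − fm = 2.976  ⇒  fm × (3.6 − 1) = 1.976  ⇒  fm = 0.760.

0.760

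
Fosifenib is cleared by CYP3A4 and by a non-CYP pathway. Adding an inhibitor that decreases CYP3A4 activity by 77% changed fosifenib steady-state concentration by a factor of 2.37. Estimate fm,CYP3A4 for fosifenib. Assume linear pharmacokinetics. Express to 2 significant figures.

CL'/CL = 1 / 2.37 = 0.4219
0.23·fm + (1 − fm) = 0.4219
fm = (0.4219 − 1) / (0.23 − 1) = 0.75

0.75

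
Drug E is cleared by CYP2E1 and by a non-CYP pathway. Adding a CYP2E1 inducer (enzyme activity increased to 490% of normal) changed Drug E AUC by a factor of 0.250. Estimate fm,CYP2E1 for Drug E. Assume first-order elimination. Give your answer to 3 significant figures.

Let x = fm,CYP2E1. Because AUC ∝ 1/CL, relative clearance rose to 1/0.250 = 4.
Setting x·4.9 + (1 − x) = 4 and solving: x = (4 − 1)/(4.9 − 1) = 0.769.

0.769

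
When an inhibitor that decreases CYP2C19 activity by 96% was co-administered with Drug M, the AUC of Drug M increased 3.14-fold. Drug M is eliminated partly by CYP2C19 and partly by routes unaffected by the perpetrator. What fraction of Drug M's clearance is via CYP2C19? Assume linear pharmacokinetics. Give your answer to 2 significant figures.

0.71

Let x = fm,CYP2C19. Because AUC ∝ 1/CL, relative clearance fell to 1/3.14 = 0.3185.
Only the CYP2C19 route changed, so 0.3185 = x·0.04 + (1 − x), giving x = 0.71.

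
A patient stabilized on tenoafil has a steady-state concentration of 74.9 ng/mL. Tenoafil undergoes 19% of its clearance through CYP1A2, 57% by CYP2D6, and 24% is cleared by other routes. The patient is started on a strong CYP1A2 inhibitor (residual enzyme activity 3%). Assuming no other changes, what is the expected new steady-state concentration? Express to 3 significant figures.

91.8 ng/mL

CYP1A2: 0.19 × 0.03 = 0.0057
CYP2D6: 0.57 (unchanged)
Other: 0.24 (unchanged)
New clearance relative to baseline: 0.0057 + 0.57 + 0.24 = 0.8157.
New steady-state concentration = baseline ÷ relative clearance = 74.9 / 0.8157 = 91.8 ng/mL.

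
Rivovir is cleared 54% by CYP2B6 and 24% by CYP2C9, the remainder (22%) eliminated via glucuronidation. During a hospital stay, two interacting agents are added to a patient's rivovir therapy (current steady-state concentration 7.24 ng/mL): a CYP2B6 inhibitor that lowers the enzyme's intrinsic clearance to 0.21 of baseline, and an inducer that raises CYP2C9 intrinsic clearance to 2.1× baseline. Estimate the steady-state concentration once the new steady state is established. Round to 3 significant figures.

8.65 ng/mL

The CYP2B6 pathway (54% of clearance) drops to 0.21× activity: 0.54 × 0.21 = 0.1134.
The CYP2C9 pathway (24% of clearance) rises to 2.1× activity: 0.24 × 2.1 = 0.504.
The remaining 22% of clearance is unaffected.
CL_new/CL_old = 0.1134 + 0.504 + 0.22 = 0.8374.
Steady-state concentration ∝ 1/CL: new value = 7.24 / 0.8374 = 8.65 ng/mL.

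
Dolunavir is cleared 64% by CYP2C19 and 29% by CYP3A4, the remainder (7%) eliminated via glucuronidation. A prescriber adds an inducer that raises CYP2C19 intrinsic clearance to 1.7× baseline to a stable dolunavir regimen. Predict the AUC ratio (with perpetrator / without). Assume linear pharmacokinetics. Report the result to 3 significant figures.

0.691

The CYP2C19 pathway (64% of clearance) is boosted to 1.7× activity: 0.64 × 1.7 = 1.088.
CYP3A4 (29%) and the residual 7% are unaffected.
New clearance relative to baseline: 1.088 + 0.29 + 0.07 = 1.448.
AUC is inversely proportional to clearance, so the fold-change is 1 / 1.448 = 0.691.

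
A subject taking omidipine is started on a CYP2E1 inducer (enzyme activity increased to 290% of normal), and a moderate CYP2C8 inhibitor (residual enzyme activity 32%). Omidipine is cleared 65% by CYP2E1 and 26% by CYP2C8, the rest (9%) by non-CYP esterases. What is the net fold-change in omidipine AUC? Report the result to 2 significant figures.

The CYP2E1 pathway (65% of clearance) rises to 2.9× activity: 0.65 × 2.9 = 1.885.
The CYP2C8 pathway (26% of clearance) falls to 0.32× activity: 0.26 × 0.32 = 0.0832.
Non-CYP routes (9%) are unchanged.
Relative clearance = 1.885 + 0.0832 + 0.09 = 2.0582.
Because AUC varies inversely with clearance, the combined effect is 1 / 2.0582 = 0.49.

0.49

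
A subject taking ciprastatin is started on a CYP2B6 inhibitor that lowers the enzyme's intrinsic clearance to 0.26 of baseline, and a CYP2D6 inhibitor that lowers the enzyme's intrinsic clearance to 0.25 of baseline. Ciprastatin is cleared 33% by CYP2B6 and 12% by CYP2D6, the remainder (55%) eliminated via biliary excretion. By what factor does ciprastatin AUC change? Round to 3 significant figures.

1.50

The CYP2B6 pathway (33% of clearance) drops to 0.26× activity: 0.33 × 0.26 = 0.0858.
The CYP2D6 pathway (12% of clearance) is reduced to 0.25× activity: 0.12 × 0.25 = 0.03.
The remaining 55% of clearance is unaffected.
CL_new/CL_old = 0.0858 + 0.03 + 0.55 = 0.6658.
AUC ∝ 1/CL: fold-change = 1 / 0.6658 = 1.50.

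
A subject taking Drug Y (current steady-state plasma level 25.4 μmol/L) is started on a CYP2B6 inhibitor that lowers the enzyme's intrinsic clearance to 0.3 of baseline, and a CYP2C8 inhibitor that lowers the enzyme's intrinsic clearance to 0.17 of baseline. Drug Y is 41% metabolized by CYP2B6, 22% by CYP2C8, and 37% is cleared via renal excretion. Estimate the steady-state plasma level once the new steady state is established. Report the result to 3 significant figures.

47.9 μmol/L

The CYP2B6 pathway (41% of clearance) is reduced to 0.3× activity: 0.41 × 0.3 = 0.123.
The CYP2C8 pathway (22% of clearance) drops to 0.17× activity: 0.22 × 0.17 = 0.0374.
Non-CYP routes (37%) are unchanged.
CL_new/CL_old = 0.123 + 0.0374 + 0.37 = 0.5304.
New steady-state plasma level = 25.4 / 0.5304 = 47.9 μmol/L (concentration scales inversely with clearance).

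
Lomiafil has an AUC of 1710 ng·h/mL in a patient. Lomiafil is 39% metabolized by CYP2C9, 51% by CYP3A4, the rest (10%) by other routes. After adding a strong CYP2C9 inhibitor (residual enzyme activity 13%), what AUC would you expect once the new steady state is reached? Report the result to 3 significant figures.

2.59 × 10³ ng·h/mL

The CYP2C9 pathway (39% of clearance) falls to 0.13× activity: 0.39 × 0.13 = 0.0507.
CYP3A4 (51%) and the residual 10% are unaffected.
CL_new/CL_old = 0.0507 + 0.51 + 0.1 = 0.6607.
With dosing unchanged, AUC scales as 1/CL: 1710 / 0.6607 = 2.59 × 10³ ng·h/mL.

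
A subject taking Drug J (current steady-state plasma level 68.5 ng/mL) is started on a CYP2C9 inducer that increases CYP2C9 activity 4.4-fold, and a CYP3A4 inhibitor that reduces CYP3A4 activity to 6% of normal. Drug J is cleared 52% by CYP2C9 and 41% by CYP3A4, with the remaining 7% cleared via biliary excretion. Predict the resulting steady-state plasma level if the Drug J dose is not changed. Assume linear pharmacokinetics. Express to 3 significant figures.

28.8 ng/mL

The CYP2C9 pathway (52% of clearance) increases to 4.4× activity: 0.52 × 4.4 = 2.288.
The CYP3A4 pathway (41% of clearance) drops to 0.06× activity: 0.41 × 0.06 = 0.0246.
The remaining 7% of clearance is unaffected.
Relative clearance = 2.288 + 0.0246 + 0.07 = 2.3826.
New steady-state plasma level = 68.5 / 2.3826 = 28.8 ng/mL (concentration scales inversely with clearance).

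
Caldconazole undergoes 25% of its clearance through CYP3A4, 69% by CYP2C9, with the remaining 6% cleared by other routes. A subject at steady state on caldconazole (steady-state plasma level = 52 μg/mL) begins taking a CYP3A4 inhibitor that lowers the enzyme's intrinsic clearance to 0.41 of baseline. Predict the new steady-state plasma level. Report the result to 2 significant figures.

61 μg/mL

CYP3A4: 0.25 × 0.41 = 0.1025
CYP2C9: 0.69 (unchanged)
Other: 0.06 (unchanged)
CL_new/CL_old = 0.1025 + 0.69 + 0.06 = 0.8525.
With dosing unchanged, steady-state plasma level scales as 1/CL: 52 / 0.8525 = 61 μg/mL.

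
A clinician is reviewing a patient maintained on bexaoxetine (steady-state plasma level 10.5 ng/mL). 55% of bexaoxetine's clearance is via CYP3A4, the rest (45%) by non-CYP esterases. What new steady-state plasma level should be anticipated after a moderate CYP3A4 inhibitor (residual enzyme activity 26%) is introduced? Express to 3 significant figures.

17.7 ng/mL

The CYP3A4 pathway (55% of clearance) falls to 0.26× activity: 0.55 × 0.26 = 0.143.
Non-CYP routes (45%) are unchanged.
New clearance relative to baseline: 0.143 + 0.45 = 0.593.
Steady-state plasma level ∝ 1/CL, so new value = 10.5 / 0.593 = 17.7 ng/mL.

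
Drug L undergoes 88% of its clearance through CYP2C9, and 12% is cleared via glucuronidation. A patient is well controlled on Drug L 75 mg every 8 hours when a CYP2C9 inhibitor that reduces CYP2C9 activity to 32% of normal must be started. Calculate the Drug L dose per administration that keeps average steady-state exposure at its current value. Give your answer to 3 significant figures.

30.1 mg

The CYP2C9 pathway (88% of clearance) falls to 0.32× activity: 0.88 × 0.32 = 0.2816.
Non-CYP routes (12%) are unchanged.
CL_new/CL_old = 0.2816 + 0.12 = 0.4016.
To maintain the same steady-state level, dose must scale with clearance: new dose = 75 × 0.4016 = 30.1 mg.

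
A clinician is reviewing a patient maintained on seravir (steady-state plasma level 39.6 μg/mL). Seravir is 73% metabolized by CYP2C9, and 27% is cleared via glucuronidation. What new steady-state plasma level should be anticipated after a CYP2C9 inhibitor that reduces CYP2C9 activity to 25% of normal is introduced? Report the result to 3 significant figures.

87.5 μg/mL

The CYP2C9 pathway (73% of clearance) falls to 0.25× activity: 0.73 × 0.25 = 0.1825.
Non-CYP routes (27%) are unchanged.
New clearance relative to baseline: 0.1825 + 0.27 = 0.4525.
With dosing unchanged, steady-state plasma level scales as 1/CL: 39.6 / 0.4525 = 87.5 μg/mL.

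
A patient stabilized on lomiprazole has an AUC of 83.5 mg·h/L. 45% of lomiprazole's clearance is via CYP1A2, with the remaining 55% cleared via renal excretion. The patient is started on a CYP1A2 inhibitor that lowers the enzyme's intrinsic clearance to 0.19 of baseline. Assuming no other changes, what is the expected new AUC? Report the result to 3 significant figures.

131 mg·h/L

The CYP1A2 pathway (45% of clearance) drops to 0.19× activity: 0.45 × 0.19 = 0.0855.
Non-CYP routes (55%) are unchanged.
New clearance relative to baseline: 0.0855 + 0.55 = 0.6355.
New AUC = baseline ÷ relative clearance = 83.5 / 0.6355 = 131 mg·h/L.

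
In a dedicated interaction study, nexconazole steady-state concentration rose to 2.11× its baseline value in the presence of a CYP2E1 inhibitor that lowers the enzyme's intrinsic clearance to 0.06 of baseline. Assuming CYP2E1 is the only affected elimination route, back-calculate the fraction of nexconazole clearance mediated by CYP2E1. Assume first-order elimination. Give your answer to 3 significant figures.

0.560

Call the CYP2E1 fraction fm. After the interaction, CL_new/CL_old = fm × 0.06 + (1 − fm).
Steady-state concentration ratio = 1 / (new CL fraction), so new CL fraction = 1 / 2.11 = 0.4739.
fm × 0.06 + 1 − fm = 0.4739  ⇒  fm × (0.06 − 1) = −0.5261  ⇒  fm = 0.560.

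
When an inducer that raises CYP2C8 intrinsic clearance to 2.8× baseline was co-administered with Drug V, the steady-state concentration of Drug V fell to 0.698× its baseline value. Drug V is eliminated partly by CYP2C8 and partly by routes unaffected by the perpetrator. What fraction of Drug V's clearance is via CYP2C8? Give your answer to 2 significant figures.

Write x for the fraction cleared via CYP2C8. The observed steady-state concentration change means clearance rose to 1/0.698 = 1.433 of baseline.
Setting x·2.8 + (1 − x) = 1.433 and solving: x = (1.433 − 1)/(2.8 − 1) = 0.24.

0.24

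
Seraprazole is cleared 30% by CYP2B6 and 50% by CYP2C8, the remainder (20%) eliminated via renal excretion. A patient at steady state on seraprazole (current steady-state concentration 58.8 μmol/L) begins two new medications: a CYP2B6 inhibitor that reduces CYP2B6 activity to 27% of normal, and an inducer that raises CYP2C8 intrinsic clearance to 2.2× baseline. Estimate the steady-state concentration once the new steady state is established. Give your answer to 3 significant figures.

The CYP2B6 pathway (30% of clearance) is reduced to 0.27× activity: 0.3 × 0.27 = 0.081.
The CYP2C8 pathway (50% of clearance) is boosted to 2.2× activity: 0.5 × 2.2 = 1.1.
The remaining 20% of clearance is unaffected.
CL_new/CL_old = 0.081 + 1.1 + 0.2 = 1.381.
New steady-state concentration = 58.8 / 1.381 = 42.6 μmol/L (concentration scales inversely with clearance).

42.6 μmol/L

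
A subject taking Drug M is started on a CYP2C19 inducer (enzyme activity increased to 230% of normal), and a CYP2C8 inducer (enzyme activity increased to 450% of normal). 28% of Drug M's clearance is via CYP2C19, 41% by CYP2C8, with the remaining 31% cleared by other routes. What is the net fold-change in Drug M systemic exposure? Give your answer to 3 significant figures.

0.357

The CYP2C19 pathway (28% of clearance) rises to 2.3× activity: 0.28 × 2.3 = 0.644.
The CYP2C8 pathway (41% of clearance) is boosted to 4.5× activity: 0.41 × 4.5 = 1.845.
The remaining 31% of clearance is unaffected.
Relative clearance = 0.644 + 1.845 + 0.31 = 2.799.
Because systemic exposure varies inversely with clearance, the combined effect is 1 / 2.799 = 0.357.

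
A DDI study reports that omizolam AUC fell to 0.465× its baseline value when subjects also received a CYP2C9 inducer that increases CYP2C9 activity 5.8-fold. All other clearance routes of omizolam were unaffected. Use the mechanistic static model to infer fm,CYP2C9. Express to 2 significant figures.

Write x for the fraction cleared via CYP2C9. The observed AUC change means clearance rose to 1/0.465 = 2.151 of baseline.
Only the CYP2C9 route changed, so 2.151 = x·5.8 + (1 − x), giving x = 0.24.

0.24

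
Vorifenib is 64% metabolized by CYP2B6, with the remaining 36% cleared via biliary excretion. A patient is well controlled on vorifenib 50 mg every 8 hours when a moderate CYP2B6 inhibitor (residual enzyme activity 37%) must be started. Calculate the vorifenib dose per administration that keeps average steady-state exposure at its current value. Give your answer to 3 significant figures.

29.8 mg

The CYP2B6 pathway (64% of clearance) falls to 0.37× activity: 0.64 × 0.37 = 0.2368.
The remaining 36% of clearance is unaffected.
CL_new/CL_old = 0.2368 + 0.36 = 0.5968.
Css,avg = (dose rate)/CL, so holding Css fixed requires dose ∝ CL: 50 × 0.5968 = 29.8 mg.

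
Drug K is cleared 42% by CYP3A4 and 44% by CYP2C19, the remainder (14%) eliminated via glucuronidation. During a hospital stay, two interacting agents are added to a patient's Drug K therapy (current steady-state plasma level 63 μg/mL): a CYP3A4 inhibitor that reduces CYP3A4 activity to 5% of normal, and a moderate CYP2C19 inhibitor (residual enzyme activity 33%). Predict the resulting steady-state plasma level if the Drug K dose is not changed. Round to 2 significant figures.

CYP3A4: 0.42 × 0.05 = 0.021
CYP2C19: 0.44 × 0.33 = 0.1452
Other: 0.14 (unchanged)
Relative clearance = 0.021 + 0.1452 + 0.14 = 0.3062.
Steady-state plasma level ∝ 1/CL: new value = 63 / 0.3062 = 2.1 × 10² μg/mL.

2.1 × 10² μg/mL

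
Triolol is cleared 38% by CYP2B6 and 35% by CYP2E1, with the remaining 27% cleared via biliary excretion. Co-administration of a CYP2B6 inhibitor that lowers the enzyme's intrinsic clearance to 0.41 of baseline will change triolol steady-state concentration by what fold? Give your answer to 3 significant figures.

1.29

CYP2B6: 0.38 × 0.41 = 0.1558
CYP2E1: 0.35 (unchanged)
Other: 0.27 (unchanged)
Relative clearance = 0.1558 + 0.35 + 0.27 = 0.7758.
Steady-state concentration is inversely proportional to clearance, so the fold-change is 1 / 0.7758 = 1.29.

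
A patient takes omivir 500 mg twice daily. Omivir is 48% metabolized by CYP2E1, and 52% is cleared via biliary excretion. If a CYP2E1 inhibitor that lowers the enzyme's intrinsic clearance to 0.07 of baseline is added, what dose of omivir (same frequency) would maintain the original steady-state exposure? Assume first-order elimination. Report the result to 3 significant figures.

277 mg

CYP2E1: 0.48 × 0.07 = 0.0336
Other: 0.52 (unchanged)
CL_new/CL_old = 0.0336 + 0.52 = 0.5536.
Exposure is unchanged when dose changes in proportion to clearance. New dose = 500 mg × 0.5536 = 277 mg.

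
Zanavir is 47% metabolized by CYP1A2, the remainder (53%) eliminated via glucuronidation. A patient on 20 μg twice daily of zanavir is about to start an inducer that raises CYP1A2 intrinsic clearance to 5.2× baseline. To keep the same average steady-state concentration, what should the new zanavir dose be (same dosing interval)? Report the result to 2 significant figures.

The CYP1A2 pathway (47% of clearance) is boosted to 5.2× activity: 0.47 × 5.2 = 2.444.
The remaining 53% of clearance is unaffected.
CL_new/CL_old = 2.444 + 0.53 = 2.974.
To maintain the same steady-state level, dose must scale with clearance: new dose = 20 × 2.974 = 59 μg.

59 μg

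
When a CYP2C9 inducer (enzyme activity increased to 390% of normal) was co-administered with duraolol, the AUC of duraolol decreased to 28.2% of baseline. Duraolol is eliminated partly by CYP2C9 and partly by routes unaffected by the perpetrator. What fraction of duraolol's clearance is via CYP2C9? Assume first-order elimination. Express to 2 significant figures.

0.88

Write x for the fraction cleared via CYP2C9. The observed AUC change means clearance rose to 1/0.282 = 3.546 of baseline.
Only the CYP2C9 route changed, so 3.546 = x·3.9 + (1 − x), giving x = 0.88.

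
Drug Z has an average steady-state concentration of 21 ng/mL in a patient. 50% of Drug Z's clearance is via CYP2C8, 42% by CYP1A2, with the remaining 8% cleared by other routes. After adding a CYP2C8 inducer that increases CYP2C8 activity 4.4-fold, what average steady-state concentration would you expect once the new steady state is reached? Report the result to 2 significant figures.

CYP2C8: 0.5 × 4.4 = 2.2
CYP1A2: 0.42 (unchanged)
Other: 0.08 (unchanged)
CL_new/CL_old = 2.2 + 0.42 + 0.08 = 2.7.
New average steady-state concentration = baseline ÷ relative clearance = 21 / 2.7 = 7.8 ng/mL.

7.8 ng/mL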